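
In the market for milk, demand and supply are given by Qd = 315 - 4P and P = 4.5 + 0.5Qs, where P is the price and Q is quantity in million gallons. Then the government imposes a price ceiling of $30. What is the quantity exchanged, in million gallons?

51

Rearranging supply gives Qs = 2P - 9. Without the control the market clears where 315 - 4P = 2P - 9, i.e. P* = 54 and Q* = 99.
Since 30 < 54, the ceiling is binding.
At P = 30: Qd = 315 - 4·30 = 195 and Qs = 2·30 - 9 = 51.
The quantity actually transacted is the short side, supply: 51.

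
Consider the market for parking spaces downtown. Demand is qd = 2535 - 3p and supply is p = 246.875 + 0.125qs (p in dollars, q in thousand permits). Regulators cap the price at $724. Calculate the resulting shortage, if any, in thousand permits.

Rearranging supply gives qs = 8p - 1975. Without the control the market clears where 2535 - 3p = 8p - 1975, i.e. p* = 410 and q* = 1305.
The ceiling of 724 is above the equilibrium price 410, so it is not binding; the market clears at p* = 410, q* = 1305.
Since the control does not bind, there is no shortage.

0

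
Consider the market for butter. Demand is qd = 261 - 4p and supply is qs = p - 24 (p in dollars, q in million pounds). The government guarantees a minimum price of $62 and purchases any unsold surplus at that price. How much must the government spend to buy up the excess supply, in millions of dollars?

Without the control the market clears where 261 - 4p = p - 24, i.e. p* = 57 and q* = 33.
Since 62 > 57, the floor is binding.
At p = 62: qd = 261 - 4·62 = 13 and qs = 62 - 24 = 38.
Surplus = qs - qd = 25.
Government expenditure = surplus × support price = 25 × 62 = 1550.

1550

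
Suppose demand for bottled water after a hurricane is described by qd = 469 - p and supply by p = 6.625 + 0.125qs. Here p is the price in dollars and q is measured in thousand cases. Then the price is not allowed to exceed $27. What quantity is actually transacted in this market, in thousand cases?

Rearranging supply gives qs = 8p - 53. In a free market, 469 - p = 8p - 53 gives the equilibrium p* = 58, q* = 411.
Since 27 < 58, the ceiling is binding.
At p = 27: qd = 469 - 27 = 442 and qs = 8·27 - 53 = 163.
The quantity actually transacted is the short side, supply: 163.

163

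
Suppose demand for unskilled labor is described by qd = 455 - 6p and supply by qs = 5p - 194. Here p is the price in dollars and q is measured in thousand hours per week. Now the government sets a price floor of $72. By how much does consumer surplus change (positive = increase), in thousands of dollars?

-806

In a free market, 455 - 6p = 5p - 194 gives the equilibrium p* = 59, q* = 101.
The floor of 72 is above the equilibrium price 59, so it binds.
At p = 72: qd = 455 - 6·72 = 23 and qs = 5·72 - 194 = 166.
Consumer surplus without the control is ½ · (455/6 - 59) · 101 = 10201/12.
With the floor, consumers buy 23 units at 72, so CS = ½ · (455/6 - 72) · 23 = 529/12.
Change in consumer surplus = 529/12 - 10201/12 = -806.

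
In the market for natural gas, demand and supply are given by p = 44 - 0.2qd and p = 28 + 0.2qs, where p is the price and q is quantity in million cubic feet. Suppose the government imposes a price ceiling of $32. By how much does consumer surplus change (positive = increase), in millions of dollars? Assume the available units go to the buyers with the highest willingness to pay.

Rearranging demand gives qd = 220 - 5p; rearranging supply gives qs = 5p - 140. Setting quantity demanded equal to quantity supplied, 220 - 5p = 5p - 140, gives p* = 36 and q* = 40.
The ceiling of 32 is below the equilibrium price 36, so it binds.
At p = 32: qd = 220 - 5·32 = 60 and qs = 5·32 - 140 = 20.
Consumer surplus without the control is ½ · (44 - 36) · 40 = 160.
With the ceiling, 20 units are sold at 32 (assume they go to the highest-value buyers). The demand price at q = 20 is 40, so CS = ½ · [(44 - 32) + (40 - 32)] · 20 = 200.
Change in consumer surplus = 200 - 160 = 40.

40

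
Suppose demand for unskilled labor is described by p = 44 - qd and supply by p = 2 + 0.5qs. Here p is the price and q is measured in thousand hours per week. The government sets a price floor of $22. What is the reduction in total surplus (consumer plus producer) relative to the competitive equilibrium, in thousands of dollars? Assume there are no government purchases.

Rearranging demand gives qd = 44 - p; rearranging supply gives qs = 2p - 4. Equilibrium: 44 - p = 2p - 4, so 48 = 3p and p* = 16, q* = 28.
Since 22 > 16, the floor is binding.
At p = 22: qd = 44 - 22 = 22 and qs = 2·22 - 4 = 40.
Quantity traded falls to 22. At q = 22 the demand price is 44 - 22 = 22 and the supply price is (4 + 22)/2 = 13.
Deadweight loss = ½ · (22 - 13) · (28 - 22) = ½ · 9 · 6 = 27.

27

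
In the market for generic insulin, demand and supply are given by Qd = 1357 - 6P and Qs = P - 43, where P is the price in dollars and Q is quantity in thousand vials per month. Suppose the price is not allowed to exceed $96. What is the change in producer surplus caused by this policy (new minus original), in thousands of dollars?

-10920

Equilibrium: 1357 - 6P = P - 43, so 1400 = 7P and P* = 200, Q* = 157.
The ceiling of 96 is below the equilibrium price 200, so it binds.
At P = 96: Qd = 1357 - 6·96 = 781 and Qs = 96 - 43 = 53.
Producer surplus without the control is ½ · (200 - 43) · 157 = 12324.5.
With the ceiling, producers sell 53 units at 96, so PS = ½ · (96 - 43) · 53 = 1404.5.
Change in producer surplus = 1404.5 - 12324.5 = -10920.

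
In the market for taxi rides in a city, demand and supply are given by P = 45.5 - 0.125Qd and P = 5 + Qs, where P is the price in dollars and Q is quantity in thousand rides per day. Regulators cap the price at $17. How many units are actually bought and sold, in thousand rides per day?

12

Rearranging demand gives Qd = 364 - 8P; rearranging supply gives Qs = P - 5. Setting quantity demanded equal to quantity supplied, 364 - 8P = P - 5, gives P* = 41 and Q* = 36.
Because the ceiling (17) lies below the market-clearing price, it is binding.
At P = 17: Qd = 364 - 8·17 = 228 and Qs = 17 - 5 = 12.
The quantity actually transacted is the short side, supply: 12.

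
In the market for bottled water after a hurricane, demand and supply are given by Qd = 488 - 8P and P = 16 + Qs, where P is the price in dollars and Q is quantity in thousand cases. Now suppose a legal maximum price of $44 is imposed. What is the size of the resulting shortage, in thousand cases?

Rearranging supply gives Qs = P - 16. Without the control the market clears where 488 - 8P = P - 16, i.e. P* = 56 and Q* = 40.
The ceiling of 44 is below the equilibrium price 56, so it binds.
At P = 44: Qd = 488 - 8·44 = 136 and Qs = 44 - 16 = 28.
Shortage = Qd - Qs = 136 - 28 = 108.

108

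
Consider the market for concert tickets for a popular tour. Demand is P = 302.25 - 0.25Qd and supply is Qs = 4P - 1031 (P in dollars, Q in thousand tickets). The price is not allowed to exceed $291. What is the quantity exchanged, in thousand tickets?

Rearranging demand gives Qd = 1209 - 4P. Setting quantity demanded equal to quantity supplied, 1209 - 4P = 4P - 1031, gives P* = 280 and Q* = 89.
The ceiling of 291 is above the equilibrium price 280, so it is not binding; the market clears at P* = 280, Q* = 89.

89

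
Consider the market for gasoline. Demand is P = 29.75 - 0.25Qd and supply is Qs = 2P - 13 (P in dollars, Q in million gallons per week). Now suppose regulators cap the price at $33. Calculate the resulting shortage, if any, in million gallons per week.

0

Rearranging demand gives Qd = 119 - 4P. Setting quantity demanded equal to quantity supplied, 119 - 4P = 2P - 13, gives P* = 22 and Q* = 31.
Since 33 is above P* = 22, the ceiling does not bind and the free-market outcome prevails.
Since the control does not bind, there is no shortage.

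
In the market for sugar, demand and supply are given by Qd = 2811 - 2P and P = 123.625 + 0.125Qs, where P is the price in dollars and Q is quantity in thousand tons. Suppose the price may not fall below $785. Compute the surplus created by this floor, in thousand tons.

Rearranging supply gives Qs = 8P - 989. Setting quantity demanded equal to quantity supplied, 2811 - 2P = 8P - 989, gives P* = 380 and Q* = 2051.
Because the floor (785) lies above the market-clearing price, it is binding.
At P = 785: Qd = 2811 - 2·785 = 1241 and Qs = 8·785 - 989 = 5291.
Surplus = Qs - Qd = 5291 - 1241 = 4050.

4050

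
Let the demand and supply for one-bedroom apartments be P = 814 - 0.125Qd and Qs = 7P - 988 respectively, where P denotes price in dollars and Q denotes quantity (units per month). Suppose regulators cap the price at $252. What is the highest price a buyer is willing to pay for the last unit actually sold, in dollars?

717

Rearranging demand gives Qd = 6512 - 8P. Equilibrium: 6512 - 8P = 7P - 988, so 7500 = 15P and P* = 500, Q* = 2512.
Since 252 < 500, the ceiling is binding.
At P = 252: Qd = 6512 - 8·252 = 4496 and Qs = 7·252 - 988 = 776.
Only 776 units reach the market. On the demand curve, the marginal buyer's willingness to pay at Q = 776 is (6512 - 776)/8 = 717.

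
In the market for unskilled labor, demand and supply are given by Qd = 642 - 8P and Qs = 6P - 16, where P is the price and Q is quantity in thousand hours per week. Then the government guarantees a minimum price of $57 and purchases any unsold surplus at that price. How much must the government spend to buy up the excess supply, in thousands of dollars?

7980

In a free market, 642 - 8P = 6P - 16 gives the equilibrium P* = 47, Q* = 266.
Because the floor (57) lies above the market-clearing price, it is binding.
At P = 57: Qd = 642 - 8·57 = 186 and Qs = 6·57 - 16 = 326.
Surplus = Qs - Qd = 140.
Government expenditure = surplus × support price = 140 × 57 = 7980.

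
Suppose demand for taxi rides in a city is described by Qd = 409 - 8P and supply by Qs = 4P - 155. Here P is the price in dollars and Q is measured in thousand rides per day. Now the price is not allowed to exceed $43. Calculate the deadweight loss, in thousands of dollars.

Equilibrium: 409 - 8P = 4P - 155, so 564 = 12P and P* = 47, Q* = 33.
The ceiling of 43 is below the equilibrium price 47, so it binds.
At P = 43: Qd = 409 - 8·43 = 65 and Qs = 4·43 - 155 = 17.
Quantity traded falls to 17. At Q = 17 the demand price is (409 - 17)/8 = 49 and the supply price is (155 + 17)/4 = 43.
Deadweight loss = ½ · (49 - 43) · (33 - 17) = ½ · 6 · 16 = 48.

48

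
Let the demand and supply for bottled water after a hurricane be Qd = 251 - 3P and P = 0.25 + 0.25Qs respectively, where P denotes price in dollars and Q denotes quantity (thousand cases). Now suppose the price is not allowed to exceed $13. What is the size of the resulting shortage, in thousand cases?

161

Rearranging supply gives Qs = 4P - 1. Equilibrium: 251 - 3P = 4P - 1, so 252 = 7P and P* = 36, Q* = 143.
Because the ceiling (13) lies below the market-clearing price, it is binding.
At P = 13: Qd = 251 - 3·13 = 212 and Qs = 4·13 - 1 = 51.
Shortage = Qd - Qs = 212 - 51 = 161.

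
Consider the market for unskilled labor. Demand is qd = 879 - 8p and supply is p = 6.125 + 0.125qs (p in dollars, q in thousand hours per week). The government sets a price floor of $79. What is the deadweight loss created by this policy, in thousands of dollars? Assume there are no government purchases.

3528

Rearranging supply gives qs = 8p - 49. Equilibrium: 879 - 8p = 8p - 49, so 928 = 16p and p* = 58, q* = 415.
Since 79 > 58, the floor is binding.
At p = 79: qd = 879 - 8·79 = 247 and qs = 8·79 - 49 = 583.
Quantity traded falls to 247. At q = 247 the demand price is (879 - 247)/8 = 79 and the supply price is (49 + 247)/8 = 37.
Deadweight loss = ½ · (79 - 37) · (415 - 247) = ½ · 42 · 168 = 3528.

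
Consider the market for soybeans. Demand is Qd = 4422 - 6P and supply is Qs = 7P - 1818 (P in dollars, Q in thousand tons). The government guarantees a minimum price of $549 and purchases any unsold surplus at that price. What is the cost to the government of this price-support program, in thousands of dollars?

In a free market, 4422 - 6P = 7P - 1818 gives the equilibrium P* = 480, Q* = 1542.
The floor of 549 is above the equilibrium price 480, so it binds.
At P = 549: Qd = 4422 - 6·549 = 1128 and Qs = 7·549 - 1818 = 2025.
Surplus = Qs - Qd = 897.
Government expenditure = surplus × support price = 897 × 549 = 492453.

492453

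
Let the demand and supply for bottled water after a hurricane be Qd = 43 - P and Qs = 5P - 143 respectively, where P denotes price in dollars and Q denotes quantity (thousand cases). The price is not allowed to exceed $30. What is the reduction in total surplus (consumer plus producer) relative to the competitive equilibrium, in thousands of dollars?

In a free market, 43 - P = 5P - 143 gives the equilibrium P* = 31, Q* = 12.
Because the ceiling (30) lies below the market-clearing price, it is binding.
At P = 30: Qd = 43 - 30 = 13 and Qs = 5·30 - 143 = 7.
Quantity traded falls to 7. At Q = 7 the demand price is 43 - 7 = 36 and the supply price is (143 + 7)/5 = 30.
Deadweight loss = ½ · (36 - 30) · (12 - 7) = ½ · 6 · 5 = 15.

15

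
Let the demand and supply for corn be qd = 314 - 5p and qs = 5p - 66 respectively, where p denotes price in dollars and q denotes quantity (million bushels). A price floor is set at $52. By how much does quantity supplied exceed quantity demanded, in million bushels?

In a free market, 314 - 5p = 5p - 66 gives the equilibrium p* = 38, q* = 124.
The floor of 52 is above the equilibrium price 38, so it binds.
At p = 52: qd = 314 - 5·52 = 54 and qs = 5·52 - 66 = 194.
Surplus = qs - qd = 194 - 54 = 140.

140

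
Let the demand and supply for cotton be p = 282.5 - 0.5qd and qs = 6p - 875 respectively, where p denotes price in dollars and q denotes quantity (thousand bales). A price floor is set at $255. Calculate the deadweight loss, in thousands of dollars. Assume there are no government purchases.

Rearranging demand gives qd = 565 - 2p. Setting quantity demanded equal to quantity supplied, 565 - 2p = 6p - 875, gives p* = 180 and q* = 205.
Because the floor (255) lies above the market-clearing price, it is binding.
At p = 255: qd = 565 - 2·255 = 55 and qs = 6·255 - 875 = 655.
Quantity traded falls to 55. At q = 55 the demand price is (565 - 55)/2 = 255 and the supply price is (875 + 55)/6 = 155.
Deadweight loss = ½ · (255 - 155) · (205 - 55) = ½ · 100 · 150 = 7500.

7500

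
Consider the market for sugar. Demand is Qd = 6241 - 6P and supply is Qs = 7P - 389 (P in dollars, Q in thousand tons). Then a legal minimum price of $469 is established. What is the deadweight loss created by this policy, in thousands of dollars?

0

In a free market, 6241 - 6P = 7P - 389 gives the equilibrium P* = 510, Q* = 3181.
Since 469 is below P* = 510, the floor does not bind and the free-market outcome prevails.
Since the control does not bind, no trades are prevented and deadweight loss is zero.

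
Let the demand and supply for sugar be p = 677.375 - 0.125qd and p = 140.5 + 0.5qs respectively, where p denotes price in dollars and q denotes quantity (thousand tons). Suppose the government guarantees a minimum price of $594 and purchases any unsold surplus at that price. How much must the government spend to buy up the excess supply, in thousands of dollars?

142560

Rearranging demand gives qd = 5419 - 8p; rearranging supply gives qs = 2p - 281. Without the control the market clears where 5419 - 8p = 2p - 281, i.e. p* = 570 and q* = 859.
The floor of 594 is above the equilibrium price 570, so it binds.
At p = 594: qd = 5419 - 8·594 = 667 and qs = 2·594 - 281 = 907.
Surplus = qs - qd = 240.
Government expenditure = surplus × support price = 240 × 594 = 142560.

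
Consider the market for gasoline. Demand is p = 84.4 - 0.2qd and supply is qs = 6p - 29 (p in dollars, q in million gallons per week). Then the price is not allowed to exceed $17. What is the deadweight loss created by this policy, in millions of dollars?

Rearranging demand gives qd = 422 - 5p. Setting quantity demanded equal to quantity supplied, 422 - 5p = 6p - 29, gives p* = 41 and q* = 217.
Since 17 < 41, the ceiling is binding.
At p = 17: qd = 422 - 5·17 = 337 and qs = 6·17 - 29 = 73.
Quantity traded falls to 73. At q = 73 the demand price is (422 - 73)/5 = 69.8 and the supply price is (29 + 73)/6 = 17.
Deadweight loss = ½ · (69.8 - 17) · (217 - 73) = ½ · 52.8 · 144 = 3801.6.

3801.6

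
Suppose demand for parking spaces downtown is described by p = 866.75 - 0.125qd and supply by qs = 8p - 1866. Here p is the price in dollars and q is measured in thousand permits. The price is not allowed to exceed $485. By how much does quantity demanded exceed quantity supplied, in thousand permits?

1040

Rearranging demand gives qd = 6934 - 8p. In a free market, 6934 - 8p = 8p - 1866 gives the equilibrium p* = 550, q* = 2534.
Since 485 < 550, the ceiling is binding.
At p = 485: qd = 6934 - 8·485 = 3054 and qs = 8·485 - 1866 = 2014.
Shortage = qd - qs = 3054 - 2014 = 1040.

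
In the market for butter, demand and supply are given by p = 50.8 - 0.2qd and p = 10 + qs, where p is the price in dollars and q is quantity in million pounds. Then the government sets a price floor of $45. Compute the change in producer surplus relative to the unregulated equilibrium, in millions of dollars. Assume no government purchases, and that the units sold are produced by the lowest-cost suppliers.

Rearranging demand gives qd = 254 - 5p; rearranging supply gives qs = p - 10. In a free market, 254 - 5p = p - 10 gives the equilibrium p* = 44, q* = 34.
Since 45 > 44, the floor is binding.
At p = 45: qd = 254 - 5·45 = 29 and qs = 45 - 10 = 35.
Producer surplus without the control is ½ · (44 - 10) · 34 = 578.
With the floor, 29 units are sold at 45. The supply price at q = 29 is 39, so PS = ½ · [(45 - 10) + (45 - 39)] · 29 = 594.5.
Change in producer surplus = 594.5 - 578 = 16.5.

16.5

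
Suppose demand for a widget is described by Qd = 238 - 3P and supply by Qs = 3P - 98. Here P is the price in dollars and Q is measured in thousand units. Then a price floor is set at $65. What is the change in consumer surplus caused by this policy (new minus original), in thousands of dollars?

-508.5

In a free market, 238 - 3P = 3P - 98 gives the equilibrium P* = 56, Q* = 70.
The floor of 65 is above the equilibrium price 56, so it binds.
At P = 65: Qd = 238 - 3·65 = 43 and Qs = 3·65 - 98 = 97.
Consumer surplus without the control is ½ · (238/3 - 56) · 70 = 2450/3.
With the floor, consumers buy 43 units at 65, so CS = ½ · (238/3 - 65) · 43 = 1849/6.
Change in consumer surplus = 1849/6 - 2450/3 = -508.5.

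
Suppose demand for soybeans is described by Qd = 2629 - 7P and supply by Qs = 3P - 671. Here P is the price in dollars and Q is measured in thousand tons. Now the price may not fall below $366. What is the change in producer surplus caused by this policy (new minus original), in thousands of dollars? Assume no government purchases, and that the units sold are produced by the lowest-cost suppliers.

Equilibrium: 2629 - 7P = 3P - 671, so 3300 = 10P and P* = 330, Q* = 319.
Because the floor (366) lies above the market-clearing price, it is binding.
At P = 366: Qd = 2629 - 7·366 = 67 and Qs = 3·366 - 671 = 427.
Producer surplus without the control is ½ · (330 - 671/3) · 319 = 101761/6.
With the floor, 67 units are sold at 366. The supply price at Q = 67 is 246, so PS = ½ · [(366 - 671/3) + (366 - 246)] · 67 = 52729/6.
Change in producer surplus = 52729/6 - 101761/6 = -8172.

-8172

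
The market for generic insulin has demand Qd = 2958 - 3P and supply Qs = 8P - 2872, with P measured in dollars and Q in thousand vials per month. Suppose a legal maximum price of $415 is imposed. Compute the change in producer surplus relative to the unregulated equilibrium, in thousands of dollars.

-104420

In a free market, 2958 - 3P = 8P - 2872 gives the equilibrium P* = 530, Q* = 1368.
The ceiling of 415 is below the equilibrium price 530, so it binds.
At P = 415: Qd = 2958 - 3·415 = 1713 and Qs = 8·415 - 2872 = 448.
Producer surplus without the control is ½ · (530 - 359) · 1368 = 116964.
With the ceiling, producers sell 448 units at 415, so PS = ½ · (415 - 359) · 448 = 12544.
Change in producer surplus = 12544 - 116964 = -104420.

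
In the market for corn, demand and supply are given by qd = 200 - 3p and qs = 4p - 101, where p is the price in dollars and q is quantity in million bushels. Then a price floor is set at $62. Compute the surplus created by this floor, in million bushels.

In a free market, 200 - 3p = 4p - 101 gives the equilibrium p* = 43, q* = 71.
Because the floor (62) lies above the market-clearing price, it is binding.
At p = 62: qd = 200 - 3·62 = 14 and qs = 4·62 - 101 = 147.
Surplus = qs - qd = 147 - 14 = 133.

133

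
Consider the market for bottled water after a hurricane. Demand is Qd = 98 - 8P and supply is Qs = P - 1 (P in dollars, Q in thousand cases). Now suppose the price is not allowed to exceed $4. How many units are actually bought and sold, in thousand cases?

Without the control the market clears where 98 - 8P = P - 1, i.e. P* = 11 and Q* = 10.
Since 4 < 11, the ceiling is binding.
At P = 4: Qd = 98 - 8·4 = 66 and Qs = 4 - 1 = 3.
The quantity actually transacted is the short side, supply: 3.

3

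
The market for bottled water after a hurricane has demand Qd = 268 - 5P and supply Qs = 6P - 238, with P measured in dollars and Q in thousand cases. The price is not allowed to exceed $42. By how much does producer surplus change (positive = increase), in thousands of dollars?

-104

Without the control the market clears where 268 - 5P = 6P - 238, i.e. P* = 46 and Q* = 38.
The ceiling of 42 is below the equilibrium price 46, so it binds.
At P = 42: Qd = 268 - 5·42 = 58 and Qs = 6·42 - 238 = 14.
Producer surplus without the control is ½ · (46 - 119/3) · 38 = 361/3.
With the ceiling, producers sell 14 units at 42, so PS = ½ · (42 - 119/3) · 14 = 49/3.
Change in producer surplus = 49/3 - 361/3 = -104.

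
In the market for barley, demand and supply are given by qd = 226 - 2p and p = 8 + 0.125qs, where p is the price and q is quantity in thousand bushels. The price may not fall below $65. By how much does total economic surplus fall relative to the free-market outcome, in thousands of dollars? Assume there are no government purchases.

1620

Rearranging supply gives qs = 8p - 64. Without the control the market clears where 226 - 2p = 8p - 64, i.e. p* = 29 and q* = 168.
Because the floor (65) lies above the market-clearing price, it is binding.
At p = 65: qd = 226 - 2·65 = 96 and qs = 8·65 - 64 = 456.
Quantity traded falls to 96. At q = 96 the demand price is (226 - 96)/2 = 65 and the supply price is (64 + 96)/8 = 20.
Deadweight loss = ½ · (65 - 20) · (168 - 96) = ½ · 45 · 72 = 1620.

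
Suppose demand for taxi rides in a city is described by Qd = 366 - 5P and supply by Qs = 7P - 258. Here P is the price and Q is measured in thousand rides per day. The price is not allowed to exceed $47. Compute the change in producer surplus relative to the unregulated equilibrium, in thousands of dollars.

In a free market, 366 - 5P = 7P - 258 gives the equilibrium P* = 52, Q* = 106.
The ceiling of 47 is below the equilibrium price 52, so it binds.
At P = 47: Qd = 366 - 5·47 = 131 and Qs = 7·47 - 258 = 71.
Producer surplus without the control is ½ · (52 - 258/7) · 106 = 5618/7.
With the ceiling, producers sell 71 units at 47, so PS = ½ · (47 - 258/7) · 71 = 5041/14.
Change in producer surplus = 5041/14 - 5618/7 = -442.5.

-442.5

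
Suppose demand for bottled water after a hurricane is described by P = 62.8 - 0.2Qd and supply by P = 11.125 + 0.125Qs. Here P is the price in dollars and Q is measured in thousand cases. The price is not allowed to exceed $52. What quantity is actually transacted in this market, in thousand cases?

159

Rearranging demand gives Qd = 314 - 5P; rearranging supply gives Qs = 8P - 89. Setting quantity demanded equal to quantity supplied, 314 - 5P = 8P - 89, gives P* = 31 and Q* = 159.
The ceiling of 52 is above the equilibrium price 31, so it is not binding; the market clears at P* = 31, Q* = 159.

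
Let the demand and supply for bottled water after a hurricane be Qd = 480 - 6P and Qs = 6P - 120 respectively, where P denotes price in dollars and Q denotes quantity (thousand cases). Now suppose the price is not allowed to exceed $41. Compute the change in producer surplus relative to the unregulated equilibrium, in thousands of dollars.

Setting quantity demanded equal to quantity supplied, 480 - 6P = 6P - 120, gives P* = 50 and Q* = 180.
The ceiling of 41 is below the equilibrium price 50, so it binds.
At P = 41: Qd = 480 - 6·41 = 234 and Qs = 6·41 - 120 = 126.
Producer surplus without the control is ½ · (50 - 20) · 180 = 2700.
With the ceiling, producers sell 126 units at 41, so PS = ½ · (41 - 20) · 126 = 1323.
Change in producer surplus = 1323 - 2700 = -1377.

-1377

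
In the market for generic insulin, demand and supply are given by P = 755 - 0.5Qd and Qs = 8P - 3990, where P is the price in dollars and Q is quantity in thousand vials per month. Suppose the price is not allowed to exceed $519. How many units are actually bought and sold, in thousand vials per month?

162

Rearranging demand gives Qd = 1510 - 2P. Equilibrium: 1510 - 2P = 8P - 3990, so 5500 = 10P and P* = 550, Q* = 410.
The ceiling of 519 is below the equilibrium price 550, so it binds.
At P = 519: Qd = 1510 - 2·519 = 472 and Qs = 8·519 - 3990 = 162.
The quantity actually transacted is the short side, supply: 162.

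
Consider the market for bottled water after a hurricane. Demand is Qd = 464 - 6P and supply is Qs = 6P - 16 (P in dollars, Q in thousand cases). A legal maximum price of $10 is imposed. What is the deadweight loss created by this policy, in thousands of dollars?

5400

Setting quantity demanded equal to quantity supplied, 464 - 6P = 6P - 16, gives P* = 40 and Q* = 224.
The ceiling of 10 is below the equilibrium price 40, so it binds.
At P = 10: Qd = 464 - 6·10 = 404 and Qs = 6·10 - 16 = 44.
Quantity traded falls to 44. At Q = 44 the demand price is (464 - 44)/6 = 70 and the supply price is (16 + 44)/6 = 10.
Deadweight loss = ½ · (70 - 10) · (224 - 44) = ½ · 60 · 180 = 5400.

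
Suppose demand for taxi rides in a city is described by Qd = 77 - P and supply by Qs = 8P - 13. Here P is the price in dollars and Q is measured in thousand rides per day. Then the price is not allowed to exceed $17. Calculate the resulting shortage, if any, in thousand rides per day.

In a free market, 77 - P = 8P - 13 gives the equilibrium P* = 10, Q* = 67.
The ceiling of 17 is above the equilibrium price 10, so it is not binding; the market clears at P* = 10, Q* = 67.
Since the control does not bind, there is no shortage.

0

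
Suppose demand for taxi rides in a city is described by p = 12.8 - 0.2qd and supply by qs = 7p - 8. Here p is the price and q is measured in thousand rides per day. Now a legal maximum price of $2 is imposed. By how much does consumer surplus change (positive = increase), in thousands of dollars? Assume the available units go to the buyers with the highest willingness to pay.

Rearranging demand gives qd = 64 - 5p. Without the control the market clears where 64 - 5p = 7p - 8, i.e. p* = 6 and q* = 34.
Because the ceiling (2) lies below the market-clearing price, it is binding.
At p = 2: qd = 64 - 5·2 = 54 and qs = 7·2 - 8 = 6.
Consumer surplus without the control is ½ · (12.8 - 6) · 34 = 115.6.
With the ceiling, 6 units are sold at 2 (assume they go to the highest-value buyers). The demand price at q = 6 is 11.6, so CS = ½ · [(12.8 - 2) + (11.6 - 2)] · 6 = 61.2.
Change in consumer surplus = 61.2 - 115.6 = -54.4.

-54.4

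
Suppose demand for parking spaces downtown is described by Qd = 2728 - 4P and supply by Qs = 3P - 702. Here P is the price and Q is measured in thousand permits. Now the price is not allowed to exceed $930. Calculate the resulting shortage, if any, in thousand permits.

Equilibrium: 2728 - 4P = 3P - 702, so 3430 = 7P and P* = 490, Q* = 768.
Since 930 is above P* = 490, the ceiling does not bind and the free-market outcome prevails.
Since the control does not bind, there is no shortage.

0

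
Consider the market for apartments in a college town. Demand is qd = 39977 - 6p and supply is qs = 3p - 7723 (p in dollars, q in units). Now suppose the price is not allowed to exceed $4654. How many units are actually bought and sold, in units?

Equilibrium: 39977 - 6p = 3p - 7723, so 47700 = 9p and p* = 5300, q* = 8177.
Because the ceiling (4654) lies below the market-clearing price, it is binding.
At p = 4654: qd = 39977 - 6·4654 = 12053 and qs = 3·4654 - 7723 = 6239.
The quantity actually transacted is the short side, supply: 6239.

6239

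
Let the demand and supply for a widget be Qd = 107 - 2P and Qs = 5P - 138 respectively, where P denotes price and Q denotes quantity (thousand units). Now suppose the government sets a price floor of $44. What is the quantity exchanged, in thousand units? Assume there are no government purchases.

19

In a free market, 107 - 2P = 5P - 138 gives the equilibrium P* = 35, Q* = 37.
Since 44 > 35, the floor is binding.
At P = 44: Qd = 107 - 2·44 = 19 and Qs = 5·44 - 138 = 82.
The quantity actually transacted is the short side, demand: 19.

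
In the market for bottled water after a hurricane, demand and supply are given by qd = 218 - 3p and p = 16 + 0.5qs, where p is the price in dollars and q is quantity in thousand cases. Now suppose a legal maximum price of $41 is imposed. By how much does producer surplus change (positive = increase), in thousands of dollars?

-531

Rearranging supply gives qs = 2p - 32. Without the control the market clears where 218 - 3p = 2p - 32, i.e. p* = 50 and q* = 68.
The ceiling of 41 is below the equilibrium price 50, so it binds.
At p = 41: qd = 218 - 3·41 = 95 and qs = 2·41 - 32 = 50.
Producer surplus without the control is ½ · (50 - 16) · 68 = 1156.
With the ceiling, producers sell 50 units at 41, so PS = ½ · (41 - 16) · 50 = 625.
Change in producer surplus = 625 - 1156 = -531.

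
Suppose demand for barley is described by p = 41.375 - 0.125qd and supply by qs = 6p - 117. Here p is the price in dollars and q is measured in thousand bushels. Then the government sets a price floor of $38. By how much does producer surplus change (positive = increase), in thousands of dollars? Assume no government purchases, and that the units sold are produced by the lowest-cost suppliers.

-30

Rearranging demand gives qd = 331 - 8p. In a free market, 331 - 8p = 6p - 117 gives the equilibrium p* = 32, q* = 75.
Since 38 > 32, the floor is binding.
At p = 38: qd = 331 - 8·38 = 27 and qs = 6·38 - 117 = 111.
Producer surplus without the control is ½ · (32 - 19.5) · 75 = 468.75.
With the floor, 27 units are sold at 38. The supply price at q = 27 is 24, so PS = ½ · [(38 - 19.5) + (38 - 24)] · 27 = 438.75.
Change in producer surplus = 438.75 - 468.75 = -30.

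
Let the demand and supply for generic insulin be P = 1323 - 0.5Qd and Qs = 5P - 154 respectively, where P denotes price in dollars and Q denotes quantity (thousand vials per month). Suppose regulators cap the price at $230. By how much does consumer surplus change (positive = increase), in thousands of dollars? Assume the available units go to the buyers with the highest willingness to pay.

Rearranging demand gives Qd = 2646 - 2P. In a free market, 2646 - 2P = 5P - 154 gives the equilibrium P* = 400, Q* = 1846.
Because the ceiling (230) lies below the market-clearing price, it is binding.
At P = 230: Qd = 2646 - 2·230 = 2186 and Qs = 5·230 - 154 = 996.
Consumer surplus without the control is ½ · (1323 - 400) · 1846 = 851929.
With the ceiling, 996 units are sold at 230 (assume they go to the highest-value buyers). The demand price at Q = 996 is 825, so CS = ½ · [(1323 - 230) + (825 - 230)] · 996 = 840624.
Change in consumer surplus = 840624 - 851929 = -11305.

-11305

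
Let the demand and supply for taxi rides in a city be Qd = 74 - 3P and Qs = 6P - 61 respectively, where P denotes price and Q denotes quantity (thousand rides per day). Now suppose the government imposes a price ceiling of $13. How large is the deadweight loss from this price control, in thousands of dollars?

36

In a free market, 74 - 3P = 6P - 61 gives the equilibrium P* = 15, Q* = 29.
The ceiling of 13 is below the equilibrium price 15, so it binds.
At P = 13: Qd = 74 - 3·13 = 35 and Qs = 6·13 - 61 = 17.
Quantity traded falls to 17. At Q = 17 the demand price is (74 - 17)/3 = 19 and the supply price is (61 + 17)/6 = 13.
Deadweight loss = ½ · (19 - 13) · (29 - 17) = ½ · 6 · 12 = 36.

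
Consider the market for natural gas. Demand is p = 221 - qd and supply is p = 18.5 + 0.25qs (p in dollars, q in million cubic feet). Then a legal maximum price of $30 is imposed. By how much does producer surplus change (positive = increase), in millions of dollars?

Rearranging demand gives qd = 221 - p; rearranging supply gives qs = 4p - 74. Setting quantity demanded equal to quantity supplied, 221 - p = 4p - 74, gives p* = 59 and q* = 162.
Because the ceiling (30) lies below the market-clearing price, it is binding.
At p = 30: qd = 221 - 30 = 191 and qs = 4·30 - 74 = 46.
Producer surplus without the control is ½ · (59 - 18.5) · 162 = 3280.5.
With the ceiling, producers sell 46 units at 30, so PS = ½ · (30 - 18.5) · 46 = 264.5.
Change in producer surplus = 264.5 - 3280.5 = -3016.

-3016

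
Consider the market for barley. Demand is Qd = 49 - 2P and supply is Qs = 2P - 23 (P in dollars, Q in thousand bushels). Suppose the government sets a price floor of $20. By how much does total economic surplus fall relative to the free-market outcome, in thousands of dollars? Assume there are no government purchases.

In a free market, 49 - 2P = 2P - 23 gives the equilibrium P* = 18, Q* = 13.
Because the floor (20) lies above the market-clearing price, it is binding.
At P = 20: Qd = 49 - 2·20 = 9 and Qs = 2·20 - 23 = 17.
Quantity traded falls to 9. At Q = 9 the demand price is (49 - 9)/2 = 20 and the supply price is (23 + 9)/2 = 16.
Deadweight loss = ½ · (20 - 16) · (13 - 9) = ½ · 4 · 4 = 8.

8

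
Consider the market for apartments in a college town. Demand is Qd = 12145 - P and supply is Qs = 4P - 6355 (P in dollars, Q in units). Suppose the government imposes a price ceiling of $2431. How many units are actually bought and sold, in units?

3369

Setting quantity demanded equal to quantity supplied, 12145 - P = 4P - 6355, gives P* = 3700 and Q* = 8445.
The ceiling of 2431 is below the equilibrium price 3700, so it binds.
At P = 2431: Qd = 12145 - 2431 = 9714 and Qs = 4·2431 - 6355 = 3369.
The quantity actually transacted is the short side, supply: 3369.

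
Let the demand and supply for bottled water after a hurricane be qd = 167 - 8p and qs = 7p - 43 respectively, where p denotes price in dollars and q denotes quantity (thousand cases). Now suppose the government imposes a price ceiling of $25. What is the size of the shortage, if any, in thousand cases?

Setting quantity demanded equal to quantity supplied, 167 - 8p = 7p - 43, gives p* = 14 and q* = 55.
The ceiling of 25 is above the equilibrium price 14, so it is not binding; the market clears at p* = 14, q* = 55.
Since the control does not bind, there is no shortage.

0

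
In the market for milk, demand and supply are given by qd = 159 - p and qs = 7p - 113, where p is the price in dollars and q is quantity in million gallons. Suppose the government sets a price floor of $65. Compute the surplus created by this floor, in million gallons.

248

Setting quantity demanded equal to quantity supplied, 159 - p = 7p - 113, gives p* = 34 and q* = 125.
The floor of 65 is above the equilibrium price 34, so it binds.
At p = 65: qd = 159 - 65 = 94 and qs = 7·65 - 113 = 342.
Surplus = qs - qd = 342 - 94 = 248.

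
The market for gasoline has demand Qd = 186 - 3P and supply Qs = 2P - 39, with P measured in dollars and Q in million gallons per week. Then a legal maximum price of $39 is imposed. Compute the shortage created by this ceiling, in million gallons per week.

30

In a free market, 186 - 3P = 2P - 39 gives the equilibrium P* = 45, Q* = 51.
The ceiling of 39 is below the equilibrium price 45, so it binds.
At P = 39: Qd = 186 - 3·39 = 69 and Qs = 2·39 - 39 = 39.
Shortage = Qd - Qs = 69 - 39 = 30.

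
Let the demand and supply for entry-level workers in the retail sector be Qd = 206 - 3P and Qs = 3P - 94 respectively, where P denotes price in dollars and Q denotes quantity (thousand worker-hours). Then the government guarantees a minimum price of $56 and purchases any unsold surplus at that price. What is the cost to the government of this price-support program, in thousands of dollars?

In a free market, 206 - 3P = 3P - 94 gives the equilibrium P* = 50, Q* = 56.
The floor of 56 is above the equilibrium price 50, so it binds.
At P = 56: Qd = 206 - 3·56 = 38 and Qs = 3·56 - 94 = 74.
Surplus = Qs - Qd = 36.
Government expenditure = surplus × support price = 36 × 56 = 2016.

2016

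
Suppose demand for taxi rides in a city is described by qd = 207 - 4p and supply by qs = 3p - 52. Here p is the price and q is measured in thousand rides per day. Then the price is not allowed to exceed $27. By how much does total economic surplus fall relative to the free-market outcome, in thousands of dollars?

Equilibrium: 207 - 4p = 3p - 52, so 259 = 7p and p* = 37, q* = 59.
Because the ceiling (27) lies below the market-clearing price, it is binding.
At p = 27: qd = 207 - 4·27 = 99 and qs = 3·27 - 52 = 29.
Quantity traded falls to 29. At q = 29 the demand price is (207 - 29)/4 = 44.5 and the supply price is (52 + 29)/3 = 27.
Deadweight loss = ½ · (44.5 - 27) · (59 - 29) = ½ · 17.5 · 30 = 262.5.

262.5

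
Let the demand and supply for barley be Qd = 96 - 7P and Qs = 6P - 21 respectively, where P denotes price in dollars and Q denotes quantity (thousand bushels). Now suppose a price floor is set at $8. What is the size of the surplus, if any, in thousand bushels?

Setting quantity demanded equal to quantity supplied, 96 - 7P = 6P - 21, gives P* = 9 and Q* = 33.
The floor of 8 is below the equilibrium price 9, so it is not binding; the market clears at P* = 9, Q* = 33.
Since the control does not bind, there is no surplus.

0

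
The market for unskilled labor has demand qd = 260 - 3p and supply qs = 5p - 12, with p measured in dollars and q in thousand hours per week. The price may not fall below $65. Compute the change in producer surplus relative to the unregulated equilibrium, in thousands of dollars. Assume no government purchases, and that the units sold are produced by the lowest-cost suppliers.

Setting quantity demanded equal to quantity supplied, 260 - 3p = 5p - 12, gives p* = 34 and q* = 158.
The floor of 65 is above the equilibrium price 34, so it binds.
At p = 65: qd = 260 - 3·65 = 65 and qs = 5·65 - 12 = 313.
Producer surplus without the control is ½ · (34 - 2.4) · 158 = 2496.4.
With the floor, 65 units are sold at 65. The supply price at q = 65 is 15.4, so PS = ½ · [(65 - 2.4) + (65 - 15.4)] · 65 = 3646.5.
Change in producer surplus = 3646.5 - 2496.4 = 1150.1.

1150.1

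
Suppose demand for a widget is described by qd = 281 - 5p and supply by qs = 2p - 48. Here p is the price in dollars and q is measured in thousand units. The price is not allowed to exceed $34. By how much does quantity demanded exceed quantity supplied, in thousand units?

91

In a free market, 281 - 5p = 2p - 48 gives the equilibrium p* = 47, q* = 46.
Because the ceiling (34) lies below the market-clearing price, it is binding.
At p = 34: qd = 281 - 5·34 = 111 and qs = 2·34 - 48 = 20.
Shortage = qd - qs = 111 - 20 = 91.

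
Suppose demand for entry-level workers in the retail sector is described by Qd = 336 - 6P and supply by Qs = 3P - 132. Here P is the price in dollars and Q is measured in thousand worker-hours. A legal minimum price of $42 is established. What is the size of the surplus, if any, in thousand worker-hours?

Equilibrium: 336 - 6P = 3P - 132, so 468 = 9P and P* = 52, Q* = 24.
Since 42 is below P* = 52, the floor does not bind and the free-market outcome prevails.
Since the control does not bind, there is no surplus.

0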